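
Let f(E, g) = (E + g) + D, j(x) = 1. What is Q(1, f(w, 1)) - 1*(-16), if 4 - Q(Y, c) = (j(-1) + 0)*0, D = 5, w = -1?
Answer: 20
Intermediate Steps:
f(E, g) = 5 + E + g (f(E, g) = (E + g) + 5 = 5 + E + g)
Q(Y, c) = 4 (Q(Y, c) = 4 - (1 + 0)*0 = 4 - 0 = 4 - 1*0 = 4 + 0 = 4)
Q(1, f(w, 1)) - 1*(-16) = 4 - 1*(-16) = 4 + 16 = 20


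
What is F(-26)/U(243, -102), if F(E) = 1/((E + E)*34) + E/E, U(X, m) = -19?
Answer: -93/1768 ≈ -0.052602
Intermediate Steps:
F(E) = 1 + 1/(68*E) (F(E) = (1/34)/(2*E) + 1 = (1/(2*E))*(1/34) + 1 = 1/(68*E) + 1 = 1 + 1/(68*E))
F(-26)/U(243, -102) = ((1/68 - 26)/(-26))/(-19) = -1/26*(-1767/68)*(-1/19) = (1767/1768)*(-1/19) = -93/1768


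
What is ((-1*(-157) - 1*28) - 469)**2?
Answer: 115600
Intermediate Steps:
((-1*(-157) - 1*28) - 469)**2 = ((157 - 28) - 469)**2 = (129 - 469)**2 = (-340)**2 = 115600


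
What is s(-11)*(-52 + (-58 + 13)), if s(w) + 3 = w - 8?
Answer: 2134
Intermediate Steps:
s(w) = -11 + w (s(w) = -3 + (w - 8) = -3 + (-8 + w) = -11 + w)
s(-11)*(-52 + (-58 + 13)) = (-11 - 11)*(-52 + (-58 + 13)) = -22*(-52 - 45) = -22*(-97) = 2134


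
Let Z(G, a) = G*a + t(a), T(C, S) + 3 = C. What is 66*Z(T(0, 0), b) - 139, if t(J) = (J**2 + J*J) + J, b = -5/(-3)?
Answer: 23/3 ≈ 7.6667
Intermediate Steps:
T(C, S) = -3 + C
b = 5/3 (b = -5*(-1/3) = 5/3 ≈ 1.6667)
t(J) = J + 2*J**2 (t(J) = (J**2 + J**2) + J = 2*J**2 + J = J + 2*J**2)
Z(G, a) = G*a + a*(1 + 2*a)
66*Z(T(0, 0), b) - 139 = 66*(5*(1 + (-3 + 0) + 2*(5/3))/3) - 139 = 66*(5*(1 - 3 + 10/3)/3) - 139 = 66*((5/3)*(4/3)) - 139 = 66*(20/9) - 139 = 440/3 - 139 = 23/3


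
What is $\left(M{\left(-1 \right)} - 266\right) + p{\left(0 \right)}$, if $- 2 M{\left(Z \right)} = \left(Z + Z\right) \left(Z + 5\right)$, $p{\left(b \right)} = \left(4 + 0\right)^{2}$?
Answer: $-246$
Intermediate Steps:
$p{\left(b \right)} = 16$ ($p{\left(b \right)} = 4^{2} = 16$)
$M{\left(Z \right)} = - Z \left(5 + Z\right)$ ($M{\left(Z \right)} = - \frac{\left(Z + Z\right) \left(Z + 5\right)}{2} = - \frac{2 Z \left(5 + Z\right)}{2} = - Z \left(5 + Z\right)$)
$\left(M{\left(-1 \right)} - 266\right) + p{\left(0 \right)} = \left(\left(-1\right) \left(-1\right) \left(5 - 1\right) - 266\right) + 16 = \left(\left(-1\right) \left(-1\right) 4 - 266\right) + 16 = \left(4 - 266\right) + 16 = -262 + 16 = -246$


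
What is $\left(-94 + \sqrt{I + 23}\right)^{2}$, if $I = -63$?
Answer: $8796 - 376 i \sqrt{10} \approx 8796.0 - 1189.0 i$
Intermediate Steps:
$\left(-94 + \sqrt{I + 23}\right)^{2} = \left(-94 + \sqrt{-63 + 23}\right)^{2} = \left(-94 + \sqrt{-40}\right)^{2} = \left(-94 + 2 i \sqrt{10}\right)^{2}$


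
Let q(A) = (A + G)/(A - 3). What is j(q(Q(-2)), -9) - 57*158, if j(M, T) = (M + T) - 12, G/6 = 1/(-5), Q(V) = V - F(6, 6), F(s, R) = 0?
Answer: -225659/25 ≈ -9026.4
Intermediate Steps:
Q(V) = V (Q(V) = V - 1*0 = V + 0 = V)
G = -6/5 (G = 6/(-5) = 6*(-⅕) = -6/5 ≈ -1.2000)
q(A) = (-6/5 + A)/(-3 + A) (q(A) = (A - 6/5)/(A - 3) = (-6/5 + A)/(-3 + A))
j(M, T) = -12 + M + T
j(q(Q(-2)), -9) - 57*158 = (-12 + (-6/5 - 2)/(-3 - 2) - 9) - 57*158 = (-12 - 16/5/(-5) - 9) - 9006 = (-12 - ⅕*(-16/5) - 9) - 9006 = (-12 + 16/25 - 9) - 9006 = -509/25 - 9006 = -225659/25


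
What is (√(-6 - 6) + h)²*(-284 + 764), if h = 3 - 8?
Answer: 6240 - 9600*I*√3 ≈ 6240.0 - 16628.0*I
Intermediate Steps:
h = -5
(√(-6 - 6) + h)²*(-284 + 764) = (√(-6 - 6) - 5)²*(-284 + 764) = (√(-12) - 5)²*480 = (2*I*√3 - 5)²*480 = (-5 + 2*I*√3)²*480 = 480*(-5 + 2*I*√3)²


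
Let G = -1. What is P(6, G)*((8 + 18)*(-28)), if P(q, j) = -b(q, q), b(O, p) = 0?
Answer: 0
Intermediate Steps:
P(q, j) = 0 (P(q, j) = -1*0 = 0)
P(6, G)*((8 + 18)*(-28)) = 0*((8 + 18)*(-28)) = 0*(26*(-28)) = 0*(-728) = 0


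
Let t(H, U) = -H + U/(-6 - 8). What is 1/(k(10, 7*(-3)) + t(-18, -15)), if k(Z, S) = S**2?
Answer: 14/6441 ≈ 0.0021736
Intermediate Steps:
t(H, U) = -H - U/14 (t(H, U) = -H + U/(-14) = -H - U/14)
1/(k(10, 7*(-3)) + t(-18, -15)) = 1/((7*(-3))**2 + (-1*(-18) - 1/14*(-15))) = 1/((-21)**2 + (18 + 15/14)) = 1/(441 + 267/14) = 1/(6441/14) = 14/6441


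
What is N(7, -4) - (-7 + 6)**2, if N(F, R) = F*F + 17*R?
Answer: -20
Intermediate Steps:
N(F, R) = F**2 + 17*R
N(7, -4) - (-7 + 6)**2 = (7**2 + 17*(-4)) - (-7 + 6)**2 = (49 - 68) - 1*(-1)**2 = -19 - 1*1 = -19 - 1 = -20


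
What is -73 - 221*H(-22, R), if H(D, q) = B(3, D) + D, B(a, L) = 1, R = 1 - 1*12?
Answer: 4568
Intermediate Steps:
R = -11 (R = 1 - 12 = -11)
H(D, q) = 1 + D
-73 - 221*H(-22, R) = -73 - 221*(1 - 22) = -73 - 221*(-21) = -73 + 4641 = 4568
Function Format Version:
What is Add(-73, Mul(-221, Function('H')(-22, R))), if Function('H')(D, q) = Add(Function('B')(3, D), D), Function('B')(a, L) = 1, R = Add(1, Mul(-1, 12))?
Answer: 4568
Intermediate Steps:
R = -11 (R = Add(1, -12) = -11)
Function('H')(D, q) = Add(1, D)
Add(-73, Mul(-221, Function('H')(-22, R))) = Add(-73, Mul(-221, Add(1, -22))) = Add(-73, Mul(-221, -21)) = Add(-73, 4641) = 4568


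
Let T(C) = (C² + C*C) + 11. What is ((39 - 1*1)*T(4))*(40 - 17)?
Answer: 37582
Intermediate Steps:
T(C) = 11 + 2*C² (T(C) = (C² + C²) + 11 = 2*C² + 11 = 11 + 2*C²)
((39 - 1*1)*T(4))*(40 - 17) = ((39 - 1*1)*(11 + 2*4²))*(40 - 17) = ((39 - 1)*(11 + 2*16))*23 = (38*(11 + 32))*23 = (38*43)*23 = 1634*23 = 37582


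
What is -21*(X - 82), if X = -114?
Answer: 4116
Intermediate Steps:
-21*(X - 82) = -21*(-114 - 82) = -21*(-196) = 4116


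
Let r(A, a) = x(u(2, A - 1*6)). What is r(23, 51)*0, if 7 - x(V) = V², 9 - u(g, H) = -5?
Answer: 0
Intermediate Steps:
u(g, H) = 14 (u(g, H) = 9 - 1*(-5) = 9 + 5 = 14)
x(V) = 7 - V²
r(A, a) = -189 (r(A, a) = 7 - 1*14² = 7 - 1*196 = 7 - 196 = -189)
r(23, 51)*0 = -189*0 = 0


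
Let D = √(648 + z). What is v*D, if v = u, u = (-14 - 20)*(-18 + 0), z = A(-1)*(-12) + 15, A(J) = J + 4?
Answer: 612*√627 ≈ 15324.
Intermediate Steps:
A(J) = 4 + J
z = -21 (z = (4 - 1)*(-12) + 15 = 3*(-12) + 15 = -36 + 15 = -21)
u = 612 (u = -34*(-18) = 612)
D = √627 (D = √(648 - 21) = √627 ≈ 25.040)
v = 612
v*D = 612*√627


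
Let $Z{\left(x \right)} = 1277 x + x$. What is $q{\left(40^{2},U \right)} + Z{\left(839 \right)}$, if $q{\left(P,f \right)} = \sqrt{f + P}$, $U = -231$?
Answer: $1072279$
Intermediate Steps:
$q{\left(P,f \right)} = \sqrt{P + f}$
$Z{\left(x \right)} = 1278 x$
$q{\left(40^{2},U \right)} + Z{\left(839 \right)} = \sqrt{40^{2} - 231} + 1278 \cdot 839 = \sqrt{1600 - 231} + 1072242 = \sqrt{1369} + 1072242 = 37 + 1072242 = 1072279$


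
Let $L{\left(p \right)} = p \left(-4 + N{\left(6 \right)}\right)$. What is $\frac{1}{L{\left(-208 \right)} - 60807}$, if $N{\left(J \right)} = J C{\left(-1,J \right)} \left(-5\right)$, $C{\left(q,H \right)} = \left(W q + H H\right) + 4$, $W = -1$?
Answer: $\frac{1}{195865} \approx 5.1056 \cdot 10^{-6}$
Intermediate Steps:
$C{\left(q,H \right)} = 4 + H^{2} - q$ ($C{\left(q,H \right)} = \left(- q + H H\right) + 4 = \left(- q + H^{2}\right) + 4 = \left(H^{2} - q\right) + 4 = 4 + H^{2} - q$)
$N{\left(J \right)} = - 5 J \left(5 + J^{2}\right)$ ($N{\left(J \right)} = J \left(4 + J^{2} - -1\right) \left(-5\right) = J \left(4 + J^{2} + 1\right) \left(-5\right) = J \left(5 + J^{2}\right) \left(-5\right) = - 5 J \left(5 + J^{2}\right)$)
$L{\left(p \right)} = - 1234 p$ ($L{\left(p \right)} = p \left(-4 - 30 \left(5 + 6^{2}\right)\right) = p \left(-4 - 30 \left(5 + 36\right)\right) = p \left(-4 - 30 \cdot 41\right) = p \left(-4 - 1230\right) = p \left(-1234\right) = - 1234 p$)
$\frac{1}{L{\left(-208 \right)} - 60807} = \frac{1}{\left(-1234\right) \left(-208\right) - 60807} = \frac{1}{256672 - 60807} = \frac{1}{195865}$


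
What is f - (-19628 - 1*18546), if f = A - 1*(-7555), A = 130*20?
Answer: 48329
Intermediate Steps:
A = 2600
f = 10155 (f = 2600 - 1*(-7555) = 2600 + 7555 = 10155)
f - (-19628 - 1*18546) = 10155 - (-19628 - 1*18546) = 10155 - (-19628 - 18546) = 10155 - 1*(-38174) = 10155 + 38174 = 48329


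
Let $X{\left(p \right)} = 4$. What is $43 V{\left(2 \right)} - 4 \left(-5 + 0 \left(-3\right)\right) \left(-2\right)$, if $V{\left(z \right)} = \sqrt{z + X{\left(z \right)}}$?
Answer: $- 1720 \sqrt{6} \approx -4213.1$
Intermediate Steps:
$V{\left(z \right)} = \sqrt{4 + z}$ ($V{\left(z \right)} = \sqrt{z + 4} = \sqrt{4 + z}$)
$43 V{\left(2 \right)} - 4 \left(-5 + 0 \left(-3\right)\right) \left(-2\right) = 43 \sqrt{4 + 2} - 4 \left(-5 + 0 \left(-3\right)\right) \left(-2\right) = 43 \sqrt{6} - 4 \left(-5 + 0\right) \left(-2\right) = 43 \sqrt{6} \left(-4\right) \left(-5\right) \left(-2\right) = 43 \sqrt{6} \cdot 20 \left(-2\right) = 43 \sqrt{6} \left(-40\right) = - 1720 \sqrt{6}$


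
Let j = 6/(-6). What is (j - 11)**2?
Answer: 144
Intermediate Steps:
j = -1 (j = 6*(-1/6) = -1)
(j - 11)**2 = (-1 - 11)**2 = (-12)**2 = 144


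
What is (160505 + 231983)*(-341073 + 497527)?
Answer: 61406317552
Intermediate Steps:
(160505 + 231983)*(-341073 + 497527) = 392488*156454 = 61406317552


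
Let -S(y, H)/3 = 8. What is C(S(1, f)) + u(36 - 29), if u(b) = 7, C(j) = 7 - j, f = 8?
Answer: 38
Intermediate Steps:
S(y, H) = -24 (S(y, H) = -3*8 = -24)
C(S(1, f)) + u(36 - 29) = (7 - 1*(-24)) + 7 = (7 + 24) + 7 = 31 + 7 = 38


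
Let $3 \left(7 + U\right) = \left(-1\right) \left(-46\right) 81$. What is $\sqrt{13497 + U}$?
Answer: $2 \sqrt{3683} \approx 121.38$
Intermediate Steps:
$U = 1235$ ($U = -7 + \frac{\left(-1\right) \left(-46\right) 81}{3} = -7 + \frac{46 \cdot 81}{3} = -7 + \frac{1}{3} \cdot 3726 = -7 + 1242 = 1235$)
$\sqrt{13497 + U} = \sqrt{13497 + 1235} = \sqrt{14732} = 2 \sqrt{3683}$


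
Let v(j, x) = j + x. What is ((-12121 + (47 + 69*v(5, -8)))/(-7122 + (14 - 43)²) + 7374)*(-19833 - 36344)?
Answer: -236599011125/571 ≈ -4.1436e+8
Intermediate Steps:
((-12121 + (47 + 69*v(5, -8)))/(-7122 + (14 - 43)²) + 7374)*(-19833 - 36344) = ((-12121 + (47 + 69*(5 - 8)))/(-7122 + (14 - 43)²) + 7374)*(-19833 - 36344) = ((-12121 + (47 + 69*(-3)))/(-7122 + (-29)²) + 7374)*(-56177) = ((-12121 + (47 - 207))/(-7122 + 841) + 7374)*(-56177) = ((-12121 - 160)/(-6281) + 7374)*(-56177) = (-12281*(-1/6281) + 7374)*(-56177) = (12281/6281 + 7374)*(-56177) = (46328375/6281)*(-56177) = -236599011125/571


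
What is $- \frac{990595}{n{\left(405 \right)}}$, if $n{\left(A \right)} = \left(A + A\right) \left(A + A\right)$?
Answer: $- \frac{198119}{131220} \approx -1.5098$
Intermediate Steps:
$n{\left(A \right)} = 4 A^{2}$ ($n{\left(A \right)} = 2 A 2 A = 4 A^{2}$)
$- \frac{990595}{n{\left(405 \right)}} = - \frac{990595}{4 \cdot 405^{2}} = - \frac{990595}{4 \cdot 164025} = - \frac{990595}{656100} = \left(-990595\right) \frac{1}{656100} = - \frac{198119}{131220}$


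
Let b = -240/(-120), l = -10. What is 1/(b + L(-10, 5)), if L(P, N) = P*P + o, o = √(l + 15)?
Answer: 102/10399 - √5/10399 ≈ 0.0095936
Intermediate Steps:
o = √5 (o = √(-10 + 15) = √5 ≈ 2.2361)
L(P, N) = √5 + P² (L(P, N) = P*P + √5 = P² + √5 = √5 + P²)
b = 2 (b = -240*(-1/120) = 2)
1/(b + L(-10, 5)) = 1/(2 + (√5 + (-10)²)) = 1/(2 + (√5 + 100)) = 1/(2 + (100 + √5)) = 1/(102 + √5)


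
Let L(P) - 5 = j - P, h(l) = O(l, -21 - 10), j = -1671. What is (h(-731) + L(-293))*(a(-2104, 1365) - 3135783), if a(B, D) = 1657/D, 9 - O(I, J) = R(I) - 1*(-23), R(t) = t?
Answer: 2807904442528/1365 ≈ 2.0571e+9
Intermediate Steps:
O(I, J) = -14 - I (O(I, J) = 9 - (I - 1*(-23)) = 9 - (I + 23) = 9 - (23 + I) = 9 + (-23 - I) = -14 - I)
h(l) = -14 - l
L(P) = -1666 - P (L(P) = 5 + (-1671 - P) = -1666 - P)
(h(-731) + L(-293))*(a(-2104, 1365) - 3135783) = ((-14 - 1*(-731)) + (-1666 - 1*(-293)))*(1657/1365 - 3135783) = ((-14 + 731) + (-1666 + 293))*(1657*(1/1365) - 3135783) = (717 - 1373)*(1657/1365 - 3135783) = -656*(-4280342138/1365) = 2807904442528/1365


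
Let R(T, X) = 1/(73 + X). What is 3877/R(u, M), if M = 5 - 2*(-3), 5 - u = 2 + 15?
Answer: 325668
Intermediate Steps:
u = -12 (u = 5 - (2 + 15) = 5 - 1*17 = 5 - 17 = -12)
M = 11 (M = 5 + 6 = 11)
3877/R(u, M) = 3877/(1/(73 + 11)) = 3877/(1/84) = 3877*84 = 325668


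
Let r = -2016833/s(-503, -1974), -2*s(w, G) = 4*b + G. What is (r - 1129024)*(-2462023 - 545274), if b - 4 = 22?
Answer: 3180680522230081/935 ≈ 3.4018e+12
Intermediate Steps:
b = 26 (b = 4 + 22 = 26)
s(w, G) = -52 - G/2 (s(w, G) = -(4*26 + G)/2 = -(104 + G)/2 = -52 - G/2)
r = -2016833/935 (r = -2016833/(-52 - ½*(-1974)) = -2016833/(-52 + 987) = -2016833/935 ≈ -2157.0)
(r - 1129024)*(-2462023 - 545274) = (-2016833/935 - 1129024)*(-2462023 - 545274) = -1057654273/935*(-3007297) = 3180680522230081/935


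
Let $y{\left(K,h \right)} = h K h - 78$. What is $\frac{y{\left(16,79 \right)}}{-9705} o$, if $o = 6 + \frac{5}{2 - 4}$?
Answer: $- \frac{349223}{9705} \approx -35.984$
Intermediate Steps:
$y{\left(K,h \right)} = -78 + K h^{2}$ ($y{\left(K,h \right)} = K h h - 78 = K h^{2} - 78 = -78 + K h^{2}$)
$o = \frac{7}{2}$ ($o = 6 + \frac{5}{-2} = 6 + 5 \left(- \frac{1}{2}\right) = 6 - \frac{5}{2} = \frac{7}{2} \approx 3.5$)
$\frac{y{\left(16,79 \right)}}{-9705} o = \frac{-78 + 16 \cdot 79^{2}}{-9705} \cdot \frac{7}{2} = \left(-78 + 16 \cdot 6241\right) \left(- \frac{1}{9705}\right) \frac{7}{2} = \left(-78 + 99856\right) \left(- \frac{1}{9705}\right) \frac{7}{2} = 99778 \left(- \frac{1}{9705}\right) \frac{7}{2} = \left(- \frac{99778}{9705}\right) \frac{7}{2} = - \frac{349223}{9705}$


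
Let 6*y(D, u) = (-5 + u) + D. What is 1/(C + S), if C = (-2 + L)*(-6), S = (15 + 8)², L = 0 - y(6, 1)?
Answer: 1/543 ≈ 0.0018416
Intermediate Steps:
y(D, u) = -⅚ + D/6 + u/6 (y(D, u) = ((-5 + u) + D)/6 = (-5 + D + u)/6 = -⅚ + D/6 + u/6)
L = -⅓ (L = 0 - (-⅚ + (⅙)*6 + (⅙)*1) = 0 - (-⅚ + 1 + ⅙) = 0 - 1*⅓ = 0 - ⅓ = -⅓ ≈ -0.33333)
S = 529 (S = 23² = 529)
C = 14 (C = (-2 - ⅓)*(-6) = -7/3*(-6) = 14)
1/(C + S) = 1/(14 + 529) = 1/543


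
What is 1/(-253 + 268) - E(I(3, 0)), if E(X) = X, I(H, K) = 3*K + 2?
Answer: -29/15 ≈ -1.9333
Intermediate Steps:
I(H, K) = 2 + 3*K
1/(-253 + 268) - E(I(3, 0)) = 1/(-253 + 268) - (2 + 3*0) = 1/15 - (2 + 0) = 1/15 - 1*2 = 1/15 - 2 = -29/15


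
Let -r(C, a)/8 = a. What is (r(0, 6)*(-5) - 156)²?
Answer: 7056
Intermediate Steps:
r(C, a) = -8*a
(r(0, 6)*(-5) - 156)² = (-8*6*(-5) - 156)² = (-48*(-5) - 156)² = (240 - 156)² = 84² = 7056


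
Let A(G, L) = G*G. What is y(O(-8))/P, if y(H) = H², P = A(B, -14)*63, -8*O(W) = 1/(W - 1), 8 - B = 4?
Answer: 1/5225472 ≈ 1.9137e-7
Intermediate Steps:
B = 4 (B = 8 - 1*4 = 8 - 4 = 4)
O(W) = -1/(8*(-1 + W)) (O(W) = -1/(8*(W - 1)) = -1/(8*(-1 + W)))
A(G, L) = G²
P = 1008 (P = 4²*63 = 16*63 = 1008)
y(O(-8))/P = (-1/(-8 + 8*(-8)))²/1008 = (-1/(-8 - 64))²*(1/1008) = (-1/(-72))²*(1/1008) = (-1*(-1/72))²*(1/1008) = (1/72)²*(1/1008) = (1/5184)*(1/1008) = 1/5225472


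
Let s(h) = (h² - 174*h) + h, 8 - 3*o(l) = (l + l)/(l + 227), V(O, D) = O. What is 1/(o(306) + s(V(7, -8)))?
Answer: -1599/1854386 ≈ -0.00086228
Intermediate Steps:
o(l) = 8/3 - 2*l/(3*(227 + l)) (o(l) = 8/3 - (l + l)/(3*(l + 227)) = 8/3 - 2*l/(3*(227 + l)))
s(h) = h² - 173*h
1/(o(306) + s(V(7, -8))) = 1/(2*(908 + 3*306)/(3*(227 + 306)) + 7*(-173 + 7)) = 1/((⅔)*(908 + 918)/533 + 7*(-166)) = 1/((⅔)*(1/533)*1826 - 1162) = 1/(3652/1599 - 1162) = 1/(-1854386/1599) = -1599/1854386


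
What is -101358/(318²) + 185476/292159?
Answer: -603143161/1641349262 ≈ -0.36747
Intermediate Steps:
-101358/(318²) + 185476/292159 = -101358/101124 + 185476*(1/292159) = -101358*1/101124 + 185476/292159 = -5631/5618 + 185476/292159 = -603143161/1641349262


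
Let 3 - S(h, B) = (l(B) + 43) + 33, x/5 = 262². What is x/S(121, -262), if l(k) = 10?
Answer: -343220/83 ≈ -4135.2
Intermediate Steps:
x = 343220 (x = 5*262² = 5*68644 = 343220)
S(h, B) = -83 (S(h, B) = 3 - ((10 + 43) + 33) = 3 - (53 + 33) = 3 - 1*86 = 3 - 86 = -83)
x/S(121, -262) = 343220/(-83) = 343220*(-1/83) = -343220/83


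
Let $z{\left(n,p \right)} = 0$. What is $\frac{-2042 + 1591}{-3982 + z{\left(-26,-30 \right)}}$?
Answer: $\frac{41}{362} \approx 0.11326$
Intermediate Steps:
$\frac{-2042 + 1591}{-3982 + z{\left(-26,-30 \right)}} = \frac{-2042 + 1591}{-3982 + 0} = - \frac{451}{-3982} = \left(-451\right) \left(- \frac{1}{3982}\right) = \frac{41}{362}$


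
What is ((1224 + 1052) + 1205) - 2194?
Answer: 1287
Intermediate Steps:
((1224 + 1052) + 1205) - 2194 = (2276 + 1205) - 2194 = 3481 - 2194 = 1287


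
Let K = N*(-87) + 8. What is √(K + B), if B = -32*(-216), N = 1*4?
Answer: 2*√1643 ≈ 81.068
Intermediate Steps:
N = 4
B = 6912
K = -340 (K = 4*(-87) + 8 = -348 + 8 = -340)
√(K + B) = √(-340 + 6912) = √6572 = 2*√1643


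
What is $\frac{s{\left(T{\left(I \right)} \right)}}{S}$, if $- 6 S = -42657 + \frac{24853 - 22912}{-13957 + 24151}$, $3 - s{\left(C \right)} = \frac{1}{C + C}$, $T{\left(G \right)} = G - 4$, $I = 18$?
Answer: $\frac{423051}{1014634873} \approx 0.00041695$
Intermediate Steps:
$T{\left(G \right)} = -4 + G$
$s{\left(C \right)} = 3 - \frac{1}{2 C}$ ($s{\left(C \right)} = 3 - \frac{1}{C + C} = 3 - \frac{1}{2 C}$)
$S = \frac{144947839}{20388}$ ($S = - \frac{-42657 + \frac{24853 - 22912}{-13957 + 24151}}{6} = - \frac{-42657 + \frac{1941}{10194}}{6} = - \frac{-42657 + 1941 \cdot \frac{1}{10194}}{6} = - \frac{-42657 + \frac{647}{3398}}{6} = \left(- \frac{1}{6}\right) \left(- \frac{144947839}{3398}\right) = \frac{144947839}{20388} \approx 7109.5$)
$\frac{s{\left(T{\left(I \right)} \right)}}{S} = \frac{3 - \frac{1}{2 \left(-4 + 18\right)}}{\frac{144947839}{20388}} = \left(3 - \frac{1}{2 \cdot 14}\right) \frac{20388}{144947839} = \left(3 - \frac{1}{28}\right) \frac{20388}{144947839} = \frac{83}{28} \cdot \frac{20388}{144947839} = \frac{423051}{1014634873}$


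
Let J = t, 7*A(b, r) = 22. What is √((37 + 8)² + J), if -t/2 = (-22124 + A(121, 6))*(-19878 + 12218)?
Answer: I*√16605585815/7 ≈ 18409.0*I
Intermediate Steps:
A(b, r) = 22/7 (A(b, r) = (⅐)*22 = 22/7)
t = -2372240720/7 (t = -2*(-22124 + 22/7)*(-19878 + 12218) = -(-309692)*(-7660)/7 = -2*1186120360/7 = -2372240720/7 ≈ -3.3889e+8)
J = -2372240720/7 ≈ -3.3889e+8
√((37 + 8)² + J) = √((37 + 8)² - 2372240720/7) = √(45² - 2372240720/7) = √(2025 - 2372240720/7) = √(-2372226545/7) = I*√16605585815/7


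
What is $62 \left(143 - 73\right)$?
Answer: $4340$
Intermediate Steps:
$62 \left(143 - 73\right) = 62 \cdot 70 = 4340$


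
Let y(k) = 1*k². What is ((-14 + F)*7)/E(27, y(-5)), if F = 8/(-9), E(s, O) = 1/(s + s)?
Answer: -5628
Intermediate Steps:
y(k) = k²
E(s, O) = 1/(2*s)
F = -8/9 (F = 8*(-⅑) = -8/9 ≈ -0.88889)
((-14 + F)*7)/E(27, y(-5)) = ((-14 - 8/9)*7)/(((½)/27)) = (-134/9*7)/(((½)*(1/27))) = -938/(9*1/54) = -938/9*54 = -5628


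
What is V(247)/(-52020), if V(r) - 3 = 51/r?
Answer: -22/356915 ≈ -6.1639e-5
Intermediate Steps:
V(r) = 3 + 51/r
V(247)/(-52020) = (3 + 51/247)/(-52020) = (3 + 51*(1/247))*(-1/52020) = (3 + 51/247)*(-1/52020) = (792/247)*(-1/52020) = -22/356915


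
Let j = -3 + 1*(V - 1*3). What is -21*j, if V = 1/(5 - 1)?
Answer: 483/4 ≈ 120.75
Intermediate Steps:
V = ¼ (V = 1/4 = ¼ ≈ 0.25000)
j = -23/4 (j = -3 + 1*(¼ - 1*3) = -3 + 1*(¼ - 3) = -3 + 1*(-11/4) = -3 - 11/4 = -23/4 ≈ -5.7500)
-21*j = -21*(-23/4) = 483/4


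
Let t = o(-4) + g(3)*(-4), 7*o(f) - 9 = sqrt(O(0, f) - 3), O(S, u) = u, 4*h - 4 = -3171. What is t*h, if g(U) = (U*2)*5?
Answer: 2631777/28 - 3167*I*sqrt(7)/28 ≈ 93992.0 - 299.25*I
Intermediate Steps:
h = -3167/4 (h = 1 + (1/4)*(-3171) = 1 - 3171/4 = -3167/4 ≈ -791.75)
o(f) = 9/7 + sqrt(-3 + f)/7 (o(f) = 9/7 + sqrt(f - 3)/7 = 9/7 + sqrt(-3 + f)/7)
g(U) = 10*U (g(U) = (2*U)*5 = 10*U)
t = -831/7 + I*sqrt(7)/7 (t = (9/7 + sqrt(-3 - 4)/7) + (10*3)*(-4) = (9/7 + sqrt(-7)/7) + 30*(-4) = (9/7 + (I*sqrt(7))/7) - 120 = (9/7 + I*sqrt(7)/7) - 120 = -831/7 + I*sqrt(7)/7 ≈ -118.71 + 0.37796*I)
t*h = (-831/7 + I*sqrt(7)/7)*(-3167/4) = 2631777/28 - 3167*I*sqrt(7)/28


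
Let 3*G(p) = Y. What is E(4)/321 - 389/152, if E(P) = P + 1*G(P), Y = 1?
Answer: -372631/146376 ≈ -2.5457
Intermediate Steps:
G(p) = 1/3 (G(p) = (1/3)*1 = 1/3)
E(P) = 1/3 + P (E(P) = P + 1*(1/3) = P + 1/3 = 1/3 + P)
E(4)/321 - 389/152 = (1/3 + 4)/321 - 389/152 = (13/3)*(1/321) - 389*1/152 = 13/963 - 389/152 = -372631/146376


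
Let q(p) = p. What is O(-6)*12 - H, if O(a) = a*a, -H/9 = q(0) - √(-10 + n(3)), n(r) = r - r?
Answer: 432 - 9*I*√10 ≈ 432.0 - 28.461*I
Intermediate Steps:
n(r) = 0
H = 9*I*√10 (H = -9*(0 - √(-10 + 0)) = -9*(0 - √(-10)) = -9*(0 - I*√10) = -(-9)*I*√10 = 9*I*√10 ≈ 28.461*I)
O(a) = a²
O(-6)*12 - H = (-6)²*12 - 9*I*√10 = 36*12 - 9*I*√10 = 432 - 9*I*√10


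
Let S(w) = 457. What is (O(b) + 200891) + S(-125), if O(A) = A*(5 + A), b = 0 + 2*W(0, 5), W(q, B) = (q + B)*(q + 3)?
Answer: 202398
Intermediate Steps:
W(q, B) = (3 + q)*(B + q) (W(q, B) = (B + q)*(3 + q) = (3 + q)*(B + q))
b = 30 (b = 0 + 2*(0**2 + 3*5 + 3*0 + 5*0) = 0 + 2*(0 + 15 + 0 + 0) = 0 + 2*15 = 0 + 30 = 30)
(O(b) + 200891) + S(-125) = (30*(5 + 30) + 200891) + 457 = (30*35 + 200891) + 457 = (1050 + 200891) + 457 = 201941 + 457 = 202398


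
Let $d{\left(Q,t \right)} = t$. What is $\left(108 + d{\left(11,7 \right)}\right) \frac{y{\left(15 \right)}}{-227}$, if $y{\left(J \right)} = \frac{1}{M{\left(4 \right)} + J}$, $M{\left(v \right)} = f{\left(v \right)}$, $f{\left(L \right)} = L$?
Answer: $- \frac{115}{4313} \approx -0.026664$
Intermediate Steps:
$M{\left(v \right)} = v$
$y{\left(J \right)} = \frac{1}{4 + J}$
$\left(108 + d{\left(11,7 \right)}\right) \frac{y{\left(15 \right)}}{-227} = \left(108 + 7\right) \frac{1}{\left(4 + 15\right) \left(-227\right)} = 115 \cdot \frac{1}{19} \left(- \frac{1}{227}\right) = 115 \left(- \frac{1}{4313}\right) = - \frac{115}{4313}$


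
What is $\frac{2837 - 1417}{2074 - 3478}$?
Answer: $- \frac{355}{351} \approx -1.0114$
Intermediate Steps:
$\frac{2837 - 1417}{2074 - 3478} = \frac{1420}{-1404} = 1420 \left(- \frac{1}{1404}\right) = - \frac{355}{351}$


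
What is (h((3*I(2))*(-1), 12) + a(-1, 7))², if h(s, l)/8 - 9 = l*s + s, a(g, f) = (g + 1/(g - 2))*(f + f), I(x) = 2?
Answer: 2930944/9 ≈ 3.2566e+5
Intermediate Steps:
a(g, f) = 2*f*(g + 1/(-2 + g)) (a(g, f) = (g + 1/(-2 + g))*(2*f) = 2*f*(g + 1/(-2 + g)))
h(s, l) = 72 + 8*s + 8*l*s (h(s, l) = 72 + 8*(l*s + s) = 72 + 8*(s + l*s) = 72 + (8*s + 8*l*s) = 72 + 8*s + 8*l*s)
(h((3*I(2))*(-1), 12) + a(-1, 7))² = ((72 + 8*((3*2)*(-1)) + 8*12*((3*2)*(-1))) + 2*7*(1 + (-1)² - 2*(-1))/(-2 - 1))² = ((72 + 8*(6*(-1)) + 8*12*(6*(-1))) + 2*7*(1 + 1 + 2)/(-3))² = ((72 + 8*(-6) + 8*12*(-6)) + 2*7*(-⅓)*4)² = ((72 - 48 - 576) - 56/3)² = (-552 - 56/3)² = (-1712/3)² = 2930944/9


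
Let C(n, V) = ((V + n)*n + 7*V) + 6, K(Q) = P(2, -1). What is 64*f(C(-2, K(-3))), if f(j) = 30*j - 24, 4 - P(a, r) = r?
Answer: 65664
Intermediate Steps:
P(a, r) = 4 - r
K(Q) = 5 (K(Q) = 4 - 1*(-1) = 4 + 1 = 5)
C(n, V) = 6 + 7*V + n*(V + n) (C(n, V) = (n*(V + n) + 7*V) + 6 = (7*V + n*(V + n)) + 6 = 6 + 7*V + n*(V + n))
f(j) = -24 + 30*j
64*f(C(-2, K(-3))) = 64*(-24 + 30*(6 + (-2)² + 7*5 + 5*(-2))) = 64*(-24 + 30*(6 + 4 + 35 - 10)) = 64*(-24 + 30*35) = 64*(-24 + 1050) = 64*1026 = 65664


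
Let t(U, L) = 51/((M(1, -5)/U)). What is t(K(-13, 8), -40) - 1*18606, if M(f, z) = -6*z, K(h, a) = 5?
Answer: -37195/2 ≈ -18598.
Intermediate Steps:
t(U, L) = 17*U/10 (t(U, L) = 51/(((-6*(-5))/U)) = 51/((30/U)) = 51*(U/30) = 17*U/10)
t(K(-13, 8), -40) - 1*18606 = (17/10)*5 - 1*18606 = 17/2 - 18606 = -37195/2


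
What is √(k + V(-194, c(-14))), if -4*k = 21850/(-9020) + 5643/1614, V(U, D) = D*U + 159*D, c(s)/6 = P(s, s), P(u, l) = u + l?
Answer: √346158604575443/242638 ≈ 76.679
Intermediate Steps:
P(u, l) = l + u
c(s) = 12*s (c(s) = 6*(s + s) = 6*(2*s) = 12*s)
V(U, D) = 159*D + D*U
k = -130283/485276 (k = -(21850/(-9020) + 5643/1614)/4 = -(21850*(-1/9020) + 5643*(1/1614))/4 = -(-2185/902 + 1881/538)/4 = -¼*130283/121319 = -130283/485276 ≈ -0.26847)
√(k + V(-194, c(-14))) = √(-130283/485276 + (12*(-14))*(159 - 194)) = √(-130283/485276 - 168*(-35)) = √(-130283/485276 + 5880) = √(2853292597/485276) = √346158604575443/242638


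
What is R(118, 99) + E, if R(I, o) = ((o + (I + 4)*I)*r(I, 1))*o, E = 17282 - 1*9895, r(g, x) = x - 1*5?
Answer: -5732633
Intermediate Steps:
r(g, x) = -5 + x (r(g, x) = x - 5 = -5 + x)
E = 7387 (E = 17282 - 9895 = 7387)
R(I, o) = o*(-4*o - 4*I*(4 + I)) (R(I, o) = ((o + (I + 4)*I)*(-5 + 1))*o = ((o + (4 + I)*I)*(-4))*o = ((o + I*(4 + I))*(-4))*o = (-4*o - 4*I*(4 + I))*o = o*(-4*o - 4*I*(4 + I)))
R(118, 99) + E = -4*99*(99 + 118² + 4*118) + 7387 = -4*99*(99 + 13924 + 472) + 7387 = -4*99*14495 + 7387 = -5740020 + 7387 = -5732633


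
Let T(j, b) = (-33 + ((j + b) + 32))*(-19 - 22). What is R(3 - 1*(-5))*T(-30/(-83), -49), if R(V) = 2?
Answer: 337840/83 ≈ 4070.4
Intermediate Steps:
T(j, b) = 41 - 41*b - 41*j (T(j, b) = (-33 + ((b + j) + 32))*(-41) = (-33 + (32 + b + j))*(-41) = (-1 + b + j)*(-41) = 41 - 41*b - 41*j)
R(3 - 1*(-5))*T(-30/(-83), -49) = 2*(41 - 41*(-49) - (-1230)/(-83)) = 2*(41 + 2009 - (-1230)*(-1)/83) = 2*(41 + 2009 - 41*30/83) = 2*(41 + 2009 - 1230/83) = 2*(168920/83) = 337840/83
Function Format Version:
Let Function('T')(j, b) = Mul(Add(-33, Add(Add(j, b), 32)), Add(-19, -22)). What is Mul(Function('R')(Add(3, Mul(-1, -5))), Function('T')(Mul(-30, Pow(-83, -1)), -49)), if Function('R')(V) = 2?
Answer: Rational(337840, 83) ≈ 4070.4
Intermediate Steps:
Function('T')(j, b) = Add(41, Mul(-41, b), Mul(-41, j)) (Function('T')(j, b) = Mul(Add(-33, Add(Add(b, j), 32)), -41) = Mul(Add(-33, Add(32, b, j)), -41) = Mul(Add(-1, b, j), -41) = Add(41, Mul(-41, b), Mul(-41, j)))
Mul(Function('R')(Add(3, Mul(-1, -5))), Function('T')(Mul(-30, Pow(-83, -1)), -49)) = Mul(2, Add(41, Mul(-41, -49), Mul(-41, Mul(-30, Pow(-83, -1))))) = Mul(2, Add(41, 2009, Mul(-41, Mul(-30, Rational(-1, 83))))) = Mul(2, Add(41, 2009, Mul(-41, Rational(30, 83)))) = Mul(2, Add(41, 2009, Rational(-1230, 83))) = Mul(2, Rational(168920, 83)) = Rational(337840, 83)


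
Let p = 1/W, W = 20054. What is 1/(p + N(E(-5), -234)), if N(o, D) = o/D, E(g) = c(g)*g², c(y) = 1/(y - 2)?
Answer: 8212113/125747 ≈ 65.307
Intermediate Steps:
c(y) = 1/(-2 + y)
p = 1/20054 ≈ 4.9865e-5
E(g) = g²/(-2 + g)
1/(p + N(E(-5), -234)) = 1/(1/20054 + ((-5)²/(-2 - 5))/(-234)) = 1/(1/20054 + (25/(-7))*(-1/234)) = 1/(1/20054 + (25*(-⅐))*(-1/234)) = 1/(1/20054 - 25/7*(-1/234)) = 1/(1/20054 + 25/1638) = 1/(125747/8212113) = 8212113/125747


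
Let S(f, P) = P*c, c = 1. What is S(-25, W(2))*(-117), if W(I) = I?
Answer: -234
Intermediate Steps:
S(f, P) = P (S(f, P) = P*1 = P)
S(-25, W(2))*(-117) = 2*(-117) = -234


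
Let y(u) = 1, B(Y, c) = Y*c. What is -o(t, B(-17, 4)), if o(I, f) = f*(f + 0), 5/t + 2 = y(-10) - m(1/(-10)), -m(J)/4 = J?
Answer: -4624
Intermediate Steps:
m(J) = -4*J
t = -25/7 (t = 5/(-2 + (1 - (-4)/(-10))) = 5/(-2 + (1 - (-4)*(-1)/10)) = 5/(-2 + (1 - 1*⅖)) = 5/(-2 + (1 - ⅖)) = 5/(-2 + ⅗) = 5/(-7/5) = 5*(-5/7) = -25/7 ≈ -3.5714)
o(I, f) = f² (o(I, f) = f*f = f²)
-o(t, B(-17, 4)) = -(-17*4)² = -1*(-68)² = -1*4624 = -4624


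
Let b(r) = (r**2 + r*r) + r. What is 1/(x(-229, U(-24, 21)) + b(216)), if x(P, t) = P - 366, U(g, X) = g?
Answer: 1/92933 ≈ 1.0760e-5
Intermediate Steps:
x(P, t) = -366 + P
b(r) = r + 2*r**2 (b(r) = (r**2 + r**2) + r = 2*r**2 + r = r + 2*r**2)
1/(x(-229, U(-24, 21)) + b(216)) = 1/((-366 - 229) + 216*(1 + 2*216)) = 1/(-595 + 216*(1 + 432)) = 1/(-595 + 216*433) = 1/(-595 + 93528) = 1/92933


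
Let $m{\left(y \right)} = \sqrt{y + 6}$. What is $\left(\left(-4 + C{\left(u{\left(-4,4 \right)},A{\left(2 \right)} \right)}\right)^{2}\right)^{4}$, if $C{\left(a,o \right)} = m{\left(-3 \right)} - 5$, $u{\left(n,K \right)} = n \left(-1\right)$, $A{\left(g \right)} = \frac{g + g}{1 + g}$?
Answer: $\left(9 - \sqrt{3}\right)^{8} \approx 7.7857 \cdot 10^{6}$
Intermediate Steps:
$A{\left(g \right)} = \frac{2 g}{1 + g}$
$u{\left(n,K \right)} = - n$
$m{\left(y \right)} = \sqrt{6 + y}$
$C{\left(a,o \right)} = -5 + \sqrt{3}$ ($C{\left(a,o \right)} = \sqrt{6 - 3} - 5 = \sqrt{3} - 5 = -5 + \sqrt{3}$)
$\left(\left(-4 + C{\left(u{\left(-4,4 \right)},A{\left(2 \right)} \right)}\right)^{2}\right)^{4} = \left(\left(-4 - \left(5 - \sqrt{3}\right)\right)^{2}\right)^{4} = \left(\left(-9 + \sqrt{3}\right)^{2}\right)^{4} = \left(-9 + \sqrt{3}\right)^{8}$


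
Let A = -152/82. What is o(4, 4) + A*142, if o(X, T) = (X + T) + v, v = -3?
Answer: -10587/41 ≈ -258.22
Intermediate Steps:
A = -76/41 (A = -152*1/82 = -76/41 ≈ -1.8537)
o(X, T) = -3 + T + X (o(X, T) = (X + T) - 3 = (T + X) - 3 = -3 + T + X)
o(4, 4) + A*142 = (-3 + 4 + 4) - 76/41*142 = 5 - 10792/41 = -10587/41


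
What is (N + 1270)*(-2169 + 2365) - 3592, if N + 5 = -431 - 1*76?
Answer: 144976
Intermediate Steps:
N = -512 (N = -5 + (-431 - 1*76) = -5 + (-431 - 76) = -5 - 507 = -512)
(N + 1270)*(-2169 + 2365) - 3592 = (-512 + 1270)*(-2169 + 2365) - 3592 = 758*196 - 3592 = 148568 - 3592 = 144976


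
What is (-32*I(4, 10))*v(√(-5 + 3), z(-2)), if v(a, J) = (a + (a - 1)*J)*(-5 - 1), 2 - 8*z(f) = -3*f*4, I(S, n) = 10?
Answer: 5280 - 3360*I*√2 ≈ 5280.0 - 4751.8*I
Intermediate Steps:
z(f) = ¼ + 3*f/2 (z(f) = ¼ - (-3*f)*4/8 = ¼ - (-3)*f/2 = ¼ + 3*f/2)
v(a, J) = -6*a - 6*J*(-1 + a) (v(a, J) = (a + (-1 + a)*J)*(-6) = (a + J*(-1 + a))*(-6) = -6*a - 6*J*(-1 + a))
(-32*I(4, 10))*v(√(-5 + 3), z(-2)) = (-32*10)*(-6*√(-5 + 3) + 6*(¼ + (3/2)*(-2)) - 6*(¼ + (3/2)*(-2))*√(-5 + 3)) = -320*(-6*I*√2 + 6*(¼ - 3) - 6*(¼ - 3)*√(-2)) = -320*(-6*I*√2 + 6*(-11/4) - 6*(-11/4)*I*√2) = -320*(-6*I*√2 - 33/2 + 33*I*√2/2) = -320*(-33/2 + 21*I*√2/2) = 5280 - 3360*I*√2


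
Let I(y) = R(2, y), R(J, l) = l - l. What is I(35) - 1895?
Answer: -1895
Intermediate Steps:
R(J, l) = 0
I(y) = 0
I(35) - 1895 = 0 - 1895 = -1895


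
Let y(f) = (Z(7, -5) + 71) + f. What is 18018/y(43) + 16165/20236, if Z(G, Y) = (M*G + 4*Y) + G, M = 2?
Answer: 366471223/2327140 ≈ 157.48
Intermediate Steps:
Z(G, Y) = 3*G + 4*Y (Z(G, Y) = (2*G + 4*Y) + G = 3*G + 4*Y)
y(f) = 72 + f (y(f) = ((3*7 + 4*(-5)) + 71) + f = ((21 - 20) + 71) + f = (1 + 71) + f = 72 + f)
18018/y(43) + 16165/20236 = 18018/(72 + 43) + 16165/20236 = 18018/115 + 16165*(1/20236) = 18018*(1/115) + 16165/20236 = 18018/115 + 16165/20236 = 366471223/2327140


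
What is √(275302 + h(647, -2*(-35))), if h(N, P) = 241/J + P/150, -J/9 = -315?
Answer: √27316895690/315 ≈ 524.69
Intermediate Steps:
J = 2835 (J = -9*(-315) = 2835)
h(N, P) = 241/2835 + P/150
√(275302 + h(647, -2*(-35))) = √(275302 + (241/2835 + (-2*(-35))/150)) = √(275302 + (241/2835 + (1/150)*70)) = √(275302 + (241/2835 + 7/15)) = √(275302 + 1564/2835) = √(780482734/2835) = √27316895690/315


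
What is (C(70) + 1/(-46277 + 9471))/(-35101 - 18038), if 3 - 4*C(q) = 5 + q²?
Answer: 22552877/977917017 ≈ 0.023062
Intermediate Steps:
C(q) = -½ - q²/4 (C(q) = ¾ - (5 + q²)/4 = ¾ + (-5/4 - q²/4) = -½ - q²/4)
(C(70) + 1/(-46277 + 9471))/(-35101 - 18038) = ((-½ - ¼*70²) + 1/(-46277 + 9471))/(-35101 - 18038) = ((-½ - ¼*4900) + 1/(-36806))/(-53139) = ((-½ - 1225) - 1/36806)*(-1/53139) = (-2451/2 - 1/36806)*(-1/53139) = -22552877/18403*(-1/53139) = 22552877/977917017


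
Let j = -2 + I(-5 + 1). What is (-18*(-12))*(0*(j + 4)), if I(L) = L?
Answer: 0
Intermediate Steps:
j = -6 (j = -2 + (-5 + 1) = -2 - 4 = -6)
(-18*(-12))*(0*(j + 4)) = (-18*(-12))*(0*(-6 + 4)) = 216*(0*(-2)) = 216*0 = 0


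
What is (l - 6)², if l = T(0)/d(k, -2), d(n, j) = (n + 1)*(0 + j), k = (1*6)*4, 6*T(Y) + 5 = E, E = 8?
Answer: 361201/10000 ≈ 36.120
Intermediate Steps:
T(Y) = ½ (T(Y) = -⅚ + (⅙)*8 = -⅚ + 4/3 = ½)
k = 24 (k = 6*4 = 24)
d(n, j) = j*(1 + n) (d(n, j) = (1 + n)*j = j*(1 + n))
l = -1/100 (l = 1/(2*((-2*(1 + 24)))) = 1/(2*((-2*25))) = (½)/(-50) = (½)*(-1/50) = -1/100 ≈ -0.010000)
(l - 6)² = (-1/100 - 6)² = (-601/100)² = 361201/10000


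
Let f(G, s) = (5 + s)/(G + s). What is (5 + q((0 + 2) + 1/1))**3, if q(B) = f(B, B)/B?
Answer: 117649/729 ≈ 161.38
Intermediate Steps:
f(G, s) = (5 + s)/(G + s)
q(B) = (5 + B)/(2*B**2) (q(B) = ((5 + B)/(B + B))/B = ((5 + B)/((2*B)))/B = ((1/(2*B))*(5 + B))/B = ((5 + B)/(2*B))/B = (5 + B)/(2*B**2))
(5 + q((0 + 2) + 1/1))**3 = (5 + (5 + ((0 + 2) + 1/1))/(2*((0 + 2) + 1/1)**2))**3 = (5 + (5 + (2 + 1))/(2*(2 + 1)**2))**3 = (5 + (1/2)*(5 + 3)/3**2)**3 = (5 + (1/2)*(1/9)*8)**3 = (5 + 4/9)**3 = (49/9)**3 = 117649/729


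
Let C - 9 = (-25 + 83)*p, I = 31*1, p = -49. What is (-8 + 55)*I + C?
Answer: -1376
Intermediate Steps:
I = 31
C = -2833 (C = 9 + (-25 + 83)*(-49) = 9 + 58*(-49) = 9 - 2842 = -2833)
(-8 + 55)*I + C = (-8 + 55)*31 - 2833 = 47*31 - 2833 = 1457 - 2833 = -1376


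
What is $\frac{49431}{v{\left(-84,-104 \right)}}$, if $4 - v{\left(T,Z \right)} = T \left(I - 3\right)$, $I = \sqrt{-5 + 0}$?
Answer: $- \frac{1532361}{12098} - \frac{1038051 i \sqrt{5}}{24196} \approx -126.66 - 95.931 i$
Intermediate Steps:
$I = i \sqrt{5}$ ($I = \sqrt{-5} = i \sqrt{5} \approx 2.2361 i$)
$v{\left(T,Z \right)} = 4 - T \left(-3 + i \sqrt{5}\right)$ ($v{\left(T,Z \right)} = 4 - T \left(i \sqrt{5} - 3\right) = 4 - T \left(-3 + i \sqrt{5}\right)$)
$\frac{49431}{v{\left(-84,-104 \right)}} = \frac{49431}{4 + 3 \left(-84\right) - i \left(-84\right) \sqrt{5}} = \frac{49431}{4 - 252 + 84 i \sqrt{5}} = \frac{49431}{-248 + 84 i \sqrt{5}}$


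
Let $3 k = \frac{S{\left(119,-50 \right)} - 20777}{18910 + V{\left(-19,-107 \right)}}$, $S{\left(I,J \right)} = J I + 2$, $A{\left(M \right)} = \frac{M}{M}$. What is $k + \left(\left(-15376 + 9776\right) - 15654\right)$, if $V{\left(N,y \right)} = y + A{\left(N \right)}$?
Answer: $- \frac{1199007373}{56412} \approx -21254.0$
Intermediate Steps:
$A{\left(M \right)} = 1$
$S{\left(I,J \right)} = 2 + I J$ ($S{\left(I,J \right)} = I J + 2 = 2 + I J$)
$V{\left(N,y \right)} = 1 + y$ ($V{\left(N,y \right)} = y + 1 = 1 + y$)
$k = - \frac{26725}{56412}$ ($k = \frac{\left(\left(2 + 119 \left(-50\right)\right) - 20777\right) \frac{1}{18910 + \left(1 - 107\right)}}{3} = \frac{\left(\left(2 - 5950\right) - 20777\right) \frac{1}{18910 - 106}}{3} = \frac{\left(-5948 - 20777\right) \frac{1}{18804}}{3} = \frac{\left(-26725\right) \frac{1}{18804}}{3} = \frac{1}{3} \left(- \frac{26725}{18804}\right) = - \frac{26725}{56412} \approx -0.47375$)
$k + \left(\left(-15376 + 9776\right) - 15654\right) = - \frac{26725}{56412} + \left(\left(-15376 + 9776\right) - 15654\right) = - \frac{26725}{56412} - 21254 = - \frac{1199007373}{56412}$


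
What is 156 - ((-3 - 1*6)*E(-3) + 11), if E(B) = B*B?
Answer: 226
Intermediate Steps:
E(B) = B**2
156 - ((-3 - 1*6)*E(-3) + 11) = 156 - ((-3 - 1*6)*(-3)**2 + 11) = 156 - ((-3 - 6)*9 + 11) = 156 - (-9*9 + 11) = 156 - (-81 + 11) = 156 - 1*(-70) = 156 + 70 = 226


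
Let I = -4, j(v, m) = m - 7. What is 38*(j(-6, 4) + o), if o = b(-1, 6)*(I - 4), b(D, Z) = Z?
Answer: -1938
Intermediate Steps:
j(v, m) = -7 + m
o = -48 (o = 6*(-4 - 4) = 6*(-8) = -48)
38*(j(-6, 4) + o) = 38*((-7 + 4) - 48) = 38*(-3 - 48) = 38*(-51) = -1938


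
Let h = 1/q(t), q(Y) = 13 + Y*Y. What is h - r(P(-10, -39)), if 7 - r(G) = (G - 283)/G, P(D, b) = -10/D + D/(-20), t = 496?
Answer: -143680933/738087 ≈ -194.67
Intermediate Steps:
q(Y) = 13 + Y**2
P(D, b) = -10/D - D/20 (P(D, b) = -10/D + D*(-1/20) = -10/D - D/20)
r(G) = 7 - (-283 + G)/G (r(G) = 7 - (G - 283)/G = 7 - (-283 + G)/G)
h = 1/246029 (h = 1/(13 + 496**2) = 1/(13 + 246016) = 1/246029 ≈ 4.0646e-6)
h - r(P(-10, -39)) = 1/246029 - (6 + 283/(-10/(-10) - 1/20*(-10))) = 1/246029 - (6 + 283/(-10*(-1/10) + 1/2)) = 1/246029 - (6 + 283/(1 + 1/2)) = 1/246029 - (6 + 283/(3/2)) = 1/246029 - (6 + 283*(2/3)) = 1/246029 - (6 + 566/3) = 1/246029 - 1*584/3 = 1/246029 - 584/3 = -143680933/738087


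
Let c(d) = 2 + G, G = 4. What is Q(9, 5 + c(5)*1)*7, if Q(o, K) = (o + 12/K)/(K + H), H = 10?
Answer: 37/11 ≈ 3.3636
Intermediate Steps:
c(d) = 6 (c(d) = 2 + 4 = 6)
Q(o, K) = (o + 12/K)/(10 + K) (Q(o, K) = (o + 12/K)/(K + 10) = (o + 12/K)/(10 + K))
Q(9, 5 + c(5)*1)*7 = ((12 + (5 + 6*1)*9)/((5 + 6*1)*(10 + (5 + 6*1))))*7 = ((12 + (5 + 6)*9)/((5 + 6)*(10 + (5 + 6))))*7 = ((12 + 11*9)/(11*(10 + 11)))*7 = ((1/11)*(12 + 99)/21)*7 = ((1/11)*(1/21)*111)*7 = (37/77)*7 = 37/11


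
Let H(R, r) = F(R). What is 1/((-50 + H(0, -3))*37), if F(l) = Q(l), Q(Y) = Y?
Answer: -1/1850 ≈ -0.00054054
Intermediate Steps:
F(l) = l
H(R, r) = R
1/((-50 + H(0, -3))*37) = 1/((-50 + 0)*37) = 1/(-50*37) = 1/(-1850) = -1/1850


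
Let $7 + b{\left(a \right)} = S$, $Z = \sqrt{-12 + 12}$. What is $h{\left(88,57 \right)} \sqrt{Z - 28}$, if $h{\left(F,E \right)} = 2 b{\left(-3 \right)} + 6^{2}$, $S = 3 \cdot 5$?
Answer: $104 i \sqrt{7} \approx 275.16 i$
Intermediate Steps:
$S = 15$
$Z = 0$ ($Z = \sqrt{0} = 0$)
$b{\left(a \right)} = 8$ ($b{\left(a \right)} = -7 + 15 = 8$)
$h{\left(F,E \right)} = 52$ ($h{\left(F,E \right)} = 2 \cdot 8 + 6^{2} = 16 + 36 = 52$)
$h{\left(88,57 \right)} \sqrt{Z - 28} = 52 \sqrt{0 - 28} = 52 \sqrt{-28} = 52 \cdot 2 i \sqrt{7} = 104 i \sqrt{7}$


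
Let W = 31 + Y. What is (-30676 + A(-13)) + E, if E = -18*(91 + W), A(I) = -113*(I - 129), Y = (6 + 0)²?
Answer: -17474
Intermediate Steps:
Y = 36 (Y = 6² = 36)
W = 67 (W = 31 + 36 = 67)
A(I) = 14577 - 113*I (A(I) = -113*(-129 + I) = 14577 - 113*I)
E = -2844 (E = -18*(91 + 67) = -18*158 = -2844)
(-30676 + A(-13)) + E = (-30676 + (14577 - 113*(-13))) - 2844 = (-30676 + (14577 + 1469)) - 2844 = (-30676 + 16046) - 2844 = -14630 - 2844 = -17474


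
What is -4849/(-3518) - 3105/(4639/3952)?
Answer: -43146742769/16320002 ≈ -2643.8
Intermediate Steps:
-4849/(-3518) - 3105/(4639/3952) = -4849*(-1/3518) - 3105/(4639*(1/3952)) = 4849/3518 - 3105/4639/3952 = 4849/3518 - 3105*3952/4639 = 4849/3518 - 12270960/4639 = -43146742769/16320002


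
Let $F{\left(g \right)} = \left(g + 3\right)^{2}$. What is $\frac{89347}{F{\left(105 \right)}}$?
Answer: $\frac{89347}{11664} \approx 7.6601$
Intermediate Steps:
$F{\left(g \right)} = \left(3 + g\right)^{2}$
$\frac{89347}{F{\left(105 \right)}} = \frac{89347}{\left(3 + 105\right)^{2}} = \frac{89347}{108^{2}} = \frac{89347}{11664}$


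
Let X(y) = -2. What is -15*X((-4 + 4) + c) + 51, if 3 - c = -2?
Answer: 81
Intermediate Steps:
c = 5 (c = 3 - 1*(-2) = 3 + 2 = 5)
-15*X((-4 + 4) + c) + 51 = -15*(-2) + 51 = 30 + 51 = 81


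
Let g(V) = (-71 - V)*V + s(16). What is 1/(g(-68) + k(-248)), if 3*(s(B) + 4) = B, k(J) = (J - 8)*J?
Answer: 3/191080 ≈ 1.5700e-5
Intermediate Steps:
k(J) = J*(-8 + J) (k(J) = (-8 + J)*J = J*(-8 + J))
s(B) = -4 + B/3
g(V) = 4/3 + V*(-71 - V) (g(V) = (-71 - V)*V + (-4 + (1/3)*16) = V*(-71 - V) + (-4 + 16/3) = V*(-71 - V) + 4/3 = 4/3 + V*(-71 - V))
1/(g(-68) + k(-248)) = 1/((4/3 - 1*(-68)**2 - 71*(-68)) - 248*(-8 - 248)) = 1/((4/3 - 1*4624 + 4828) - 248*(-256)) = 1/((4/3 - 4624 + 4828) + 63488) = 1/(616/3 + 63488) = 1/(191080/3) = 3/191080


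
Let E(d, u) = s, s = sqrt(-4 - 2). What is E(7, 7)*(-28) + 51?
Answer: 51 - 28*I*sqrt(6) ≈ 51.0 - 68.586*I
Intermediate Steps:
s = I*sqrt(6) (s = sqrt(-6) = I*sqrt(6) ≈ 2.4495*I)
E(d, u) = I*sqrt(6)
E(7, 7)*(-28) + 51 = (I*sqrt(6))*(-28) + 51 = -28*I*sqrt(6) + 51 = 51 - 28*I*sqrt(6)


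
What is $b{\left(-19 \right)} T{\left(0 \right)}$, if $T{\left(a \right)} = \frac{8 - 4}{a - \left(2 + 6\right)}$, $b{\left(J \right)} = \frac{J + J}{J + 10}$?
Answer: $- \frac{19}{9} \approx -2.1111$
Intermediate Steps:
$b{\left(J \right)} = \frac{2 J}{10 + J}$
$T{\left(a \right)} = \frac{4}{-8 + a}$ ($T{\left(a \right)} = \frac{4}{a - 8} = \frac{4}{-8 + a}$)
$b{\left(-19 \right)} T{\left(0 \right)} = 2 \left(-19\right) \frac{1}{10 - 19} \frac{4}{-8 + 0} = 2 \left(-19\right) \frac{1}{-9} \frac{4}{-8} = 2 \left(-19\right) \left(- \frac{1}{9}\right) 4 \left(- \frac{1}{8}\right) = \frac{38}{9} \left(- \frac{1}{2}\right) = - \frac{19}{9}$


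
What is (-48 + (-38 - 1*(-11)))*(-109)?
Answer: 8175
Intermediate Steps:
(-48 + (-38 - 1*(-11)))*(-109) = (-48 + (-38 + 11))*(-109) = (-48 - 27)*(-109) = -75*(-109) = 8175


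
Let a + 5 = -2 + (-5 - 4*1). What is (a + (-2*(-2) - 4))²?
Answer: 256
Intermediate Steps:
a = -16 (a = -5 + (-2 + (-5 - 4*1)) = -5 + (-2 + (-5 - 4)) = -5 + (-2 - 9) = -5 - 11 = -16)
(a + (-2*(-2) - 4))² = (-16 + (-2*(-2) - 4))² = (-16 + (4 - 4))² = (-16 + 0)² = (-16)² = 256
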